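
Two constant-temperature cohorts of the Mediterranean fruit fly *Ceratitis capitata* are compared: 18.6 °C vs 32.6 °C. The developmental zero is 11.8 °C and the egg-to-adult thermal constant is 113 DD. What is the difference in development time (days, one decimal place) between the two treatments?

11.2 days

At 18.6 °C: 113 / (18.6 − 11.8) = 113 / 6.8 = 16.618 d.
At 32.6 °C: 113 / (32.6 − 11.8) = 113 / 20.8 = 5.433 d.
Difference = |16.618 − 5.433| = 11.185 ≈ 11.2 days.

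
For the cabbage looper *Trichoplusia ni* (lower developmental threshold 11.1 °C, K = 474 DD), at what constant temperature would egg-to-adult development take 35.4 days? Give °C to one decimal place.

Required daily accumulation = 474 / 35.4 = 13.390 DD/day.
T = T_base + 13.390 = 11.1 + 13.390 = 24.490 ≈ 24.5 °C.

24.5 °C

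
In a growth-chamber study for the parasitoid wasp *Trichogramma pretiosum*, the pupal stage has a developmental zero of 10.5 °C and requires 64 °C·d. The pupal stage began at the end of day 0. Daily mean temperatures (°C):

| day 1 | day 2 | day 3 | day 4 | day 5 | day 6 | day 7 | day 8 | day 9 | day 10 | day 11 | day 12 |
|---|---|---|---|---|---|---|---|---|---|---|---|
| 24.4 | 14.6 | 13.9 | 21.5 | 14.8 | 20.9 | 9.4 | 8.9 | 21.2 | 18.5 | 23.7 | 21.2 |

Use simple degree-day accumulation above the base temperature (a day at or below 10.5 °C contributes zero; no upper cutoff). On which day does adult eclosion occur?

Daily DD above 10.5 °C: 13.9, 4.1, 3.4, 11.0, 4.3, 10.4, 0.0, 0.0, 10.7, 8.0, 13.2, 10.7.
Cumulative: 13.9, 18.0, 21.4, 32.4, 36.7, 47.1, 47.1, 47.1, 57.8, 65.8, 79.0, 89.7.
The total first reaches 64 DD on day 10.

day 10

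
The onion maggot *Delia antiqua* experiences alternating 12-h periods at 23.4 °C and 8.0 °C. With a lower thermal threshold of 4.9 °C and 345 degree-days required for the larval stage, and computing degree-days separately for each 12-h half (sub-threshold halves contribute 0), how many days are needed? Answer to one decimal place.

31.9 days

Day half: max(0, 23.4 − 4.9) × 0.5 = 18.5 × 0.5 = 9.25 DD.
Night half: max(0, 8.0 − 4.9) × 0.5 = 3.1 × 0.5 = 1.55 DD.
Per 24 h: 10.80 DD/day.
Duration = 345 / 10.80 = 31.944 ≈ 31.9 days.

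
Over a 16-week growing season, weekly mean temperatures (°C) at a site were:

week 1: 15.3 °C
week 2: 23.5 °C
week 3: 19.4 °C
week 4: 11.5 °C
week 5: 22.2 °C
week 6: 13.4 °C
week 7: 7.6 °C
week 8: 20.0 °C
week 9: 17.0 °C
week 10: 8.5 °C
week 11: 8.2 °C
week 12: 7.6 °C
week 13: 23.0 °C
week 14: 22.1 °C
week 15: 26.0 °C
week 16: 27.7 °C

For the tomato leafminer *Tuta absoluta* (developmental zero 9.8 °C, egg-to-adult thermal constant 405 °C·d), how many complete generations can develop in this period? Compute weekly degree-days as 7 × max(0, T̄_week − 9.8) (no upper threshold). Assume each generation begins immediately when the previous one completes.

2 generations

Weekly DD (7 × max(0, T̄ − 9.8)): 38.5, 95.9, 67.2, 11.9, 86.8, 25.2, 0.0, 71.4, 50.4, 0.0, 0.0, 0.0, 92.4, 86.1, 113.4, 125.3.
Season total = 864.5 DD.
Complete generations = ⌊864.5 / 405⌋ = 2.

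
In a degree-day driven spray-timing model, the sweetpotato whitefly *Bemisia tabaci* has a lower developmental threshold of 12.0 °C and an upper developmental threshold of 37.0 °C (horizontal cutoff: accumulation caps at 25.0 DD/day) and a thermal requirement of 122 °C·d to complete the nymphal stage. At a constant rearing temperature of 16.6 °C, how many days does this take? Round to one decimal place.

26.5 days

Daily accumulation = 16.6 − 12.0 = 4.6 DD/day.
Duration = 122 / 4.6 = 26.522 ≈ 26.5 days.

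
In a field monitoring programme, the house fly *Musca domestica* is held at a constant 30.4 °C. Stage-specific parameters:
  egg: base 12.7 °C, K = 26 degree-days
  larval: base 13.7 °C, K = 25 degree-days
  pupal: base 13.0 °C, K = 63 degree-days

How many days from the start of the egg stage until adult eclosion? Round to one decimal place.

egg: 26 / (30.4 − 12.7) = 26 / 17.7 = 1.469 d.
larval: 25 / (30.4 − 13.7) = 25 / 16.7 = 1.497 d.
pupal: 63 / (30.4 − 13.0) = 63 / 17.4 = 3.621 d.
Sum = 6.587 ≈ 6.6 days.

6.6 days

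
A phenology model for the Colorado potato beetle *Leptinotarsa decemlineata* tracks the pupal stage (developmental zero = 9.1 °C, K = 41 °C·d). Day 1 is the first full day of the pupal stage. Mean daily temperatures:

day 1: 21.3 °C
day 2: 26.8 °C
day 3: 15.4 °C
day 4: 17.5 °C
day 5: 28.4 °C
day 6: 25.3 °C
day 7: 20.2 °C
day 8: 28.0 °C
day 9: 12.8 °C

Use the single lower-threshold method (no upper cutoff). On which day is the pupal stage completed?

Daily DD above 9.1 °C: 12.2, 17.7, 6.3, 8.4, 19.3, 16.2, 11.1, 18.9, 3.7.
Cumulative: 12.2, 29.9, 36.2, 44.6, 63.9, 80.1, 91.2, 110.1, 113.8.
The total first reaches 41 DD on day 4.

day 4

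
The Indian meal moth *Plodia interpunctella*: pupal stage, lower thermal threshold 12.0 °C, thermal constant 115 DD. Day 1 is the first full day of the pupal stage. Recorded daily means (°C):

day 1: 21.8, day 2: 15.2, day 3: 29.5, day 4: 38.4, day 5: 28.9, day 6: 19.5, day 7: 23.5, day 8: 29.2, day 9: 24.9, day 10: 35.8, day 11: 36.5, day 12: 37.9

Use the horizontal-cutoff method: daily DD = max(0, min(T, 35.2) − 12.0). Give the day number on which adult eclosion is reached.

day 9

Daily DD above 12.0 °C (capped at 23.2): 9.8, 3.2, 17.5, 23.2, 16.9, 7.5, 11.5, 17.2, 12.9, 23.2, 23.2, 23.2.
Cumulative: 9.8, 13.0, 30.5, 53.7, 70.6, 78.1, 89.6, 106.8, 119.7, 142.9, 166.1, 189.3.
The total first reaches 115 DD on day 9.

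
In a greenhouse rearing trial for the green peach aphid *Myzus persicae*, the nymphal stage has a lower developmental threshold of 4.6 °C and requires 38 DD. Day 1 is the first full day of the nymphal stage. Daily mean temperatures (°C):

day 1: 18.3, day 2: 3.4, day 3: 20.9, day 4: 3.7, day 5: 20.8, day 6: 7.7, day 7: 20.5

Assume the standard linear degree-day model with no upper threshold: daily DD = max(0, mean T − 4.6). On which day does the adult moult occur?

day 5

Daily DD above 4.6 °C: 13.7, 0.0, 16.3, 0.0, 16.2, 3.1, 15.9.
Cumulative: 13.7, 13.7, 30.0, 30.0, 46.2, 49.3, 65.2.
The total first reaches 38 DD on day 5.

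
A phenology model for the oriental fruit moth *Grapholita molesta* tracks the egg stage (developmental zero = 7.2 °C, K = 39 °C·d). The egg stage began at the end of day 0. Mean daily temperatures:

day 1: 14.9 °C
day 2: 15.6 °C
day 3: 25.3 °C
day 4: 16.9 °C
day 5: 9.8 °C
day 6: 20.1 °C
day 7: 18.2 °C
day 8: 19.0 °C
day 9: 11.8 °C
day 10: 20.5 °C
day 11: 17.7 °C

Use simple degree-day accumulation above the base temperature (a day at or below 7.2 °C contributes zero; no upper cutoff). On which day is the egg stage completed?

Daily DD above 7.2 °C: 7.7, 8.4, 18.1, 9.7, 2.6, 12.9, 11.0, 11.8, 4.6, 13.3, 10.5.
Cumulative: 7.7, 16.1, 34.2, 43.9, 46.5, 59.4, 70.4, 82.2, 86.8, 100.1, 110.6.
The total first reaches 39 DD on day 4.

day 4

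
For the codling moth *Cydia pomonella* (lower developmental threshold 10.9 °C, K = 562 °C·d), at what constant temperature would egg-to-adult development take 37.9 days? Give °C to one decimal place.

Required daily accumulation = 562 / 37.9 = 14.828 DD/day.
T = T_base + 14.828 = 10.9 + 14.828 = 25.728 ≈ 25.7 °C.

25.7 °C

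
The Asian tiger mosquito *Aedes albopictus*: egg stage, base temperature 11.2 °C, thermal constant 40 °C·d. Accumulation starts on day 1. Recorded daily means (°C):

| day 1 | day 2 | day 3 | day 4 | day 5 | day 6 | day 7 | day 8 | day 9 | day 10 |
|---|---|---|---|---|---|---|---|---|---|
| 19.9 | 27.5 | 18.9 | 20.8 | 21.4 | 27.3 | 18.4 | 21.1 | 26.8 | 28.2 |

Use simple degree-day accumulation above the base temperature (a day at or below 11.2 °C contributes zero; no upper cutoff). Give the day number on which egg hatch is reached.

day 4

Daily DD above 11.2 °C: 8.7, 16.3, 7.7, 9.6, 10.2, 16.1, 7.2, 9.9, 15.6, 17.0.
Cumulative: 8.7, 25.0, 32.7, 42.3, 52.5, 68.6, 75.8, 85.7, 101.3, 118.3.
The total first reaches 40 DD on day 4.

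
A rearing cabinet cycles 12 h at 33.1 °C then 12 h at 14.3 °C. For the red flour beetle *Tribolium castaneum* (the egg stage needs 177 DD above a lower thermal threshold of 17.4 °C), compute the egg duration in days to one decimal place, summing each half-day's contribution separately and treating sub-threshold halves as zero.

22.5 days

Day half: max(0, 33.1 − 17.4) × 0.5 = 15.7 × 0.5 = 7.85 DD.
Night half: max(0, 14.3 − 17.4) × 0.5 = 0.0 × 0.5 = 0.00 DD.
Per 24 h: 7.85 DD/day.
Duration = 177 / 7.85 = 22.548 ≈ 22.5 days.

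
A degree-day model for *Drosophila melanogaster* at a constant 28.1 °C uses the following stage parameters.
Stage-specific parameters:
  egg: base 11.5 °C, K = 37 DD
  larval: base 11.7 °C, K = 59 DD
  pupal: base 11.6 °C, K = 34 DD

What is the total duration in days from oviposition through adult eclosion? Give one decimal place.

egg: 37 / (28.1 − 11.5) = 37 / 16.6 = 2.229 d.
larval: 59 / (28.1 − 11.7) = 59 / 16.4 = 3.598 d.
pupal: 34 / (28.1 − 11.6) = 34 / 16.5 = 2.061 d.
Sum = 7.887 ≈ 7.9 days.

7.9 days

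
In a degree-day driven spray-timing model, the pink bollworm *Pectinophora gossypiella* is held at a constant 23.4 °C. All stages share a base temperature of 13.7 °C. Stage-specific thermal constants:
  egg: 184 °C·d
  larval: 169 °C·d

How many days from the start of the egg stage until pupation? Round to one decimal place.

36.4 days

Daily accumulation at 23.4 °C = 23.4 − 13.7 = 9.7 DD/day.
Total K = 184 + 169 = 353 DD.
Total duration = 353 / 9.7 = 36.392 ≈ 36.4 days.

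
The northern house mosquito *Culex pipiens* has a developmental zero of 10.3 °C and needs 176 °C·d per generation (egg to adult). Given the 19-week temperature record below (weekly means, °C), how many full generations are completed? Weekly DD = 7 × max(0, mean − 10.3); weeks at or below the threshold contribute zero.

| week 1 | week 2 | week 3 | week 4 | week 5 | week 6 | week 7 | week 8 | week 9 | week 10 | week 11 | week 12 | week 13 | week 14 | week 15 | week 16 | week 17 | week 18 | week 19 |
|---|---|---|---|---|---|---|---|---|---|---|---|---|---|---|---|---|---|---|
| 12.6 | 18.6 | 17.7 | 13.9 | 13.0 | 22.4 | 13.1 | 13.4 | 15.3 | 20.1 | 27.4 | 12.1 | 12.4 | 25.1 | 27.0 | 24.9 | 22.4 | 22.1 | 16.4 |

Weekly DD (7 × max(0, T̄ − 10.3)): 16.1, 58.1, 51.8, 25.2, 18.9, 84.7, 19.6, 21.7, 35.0, 68.6, 119.7, 12.6, 14.7, 103.6, 116.9, 102.2, 84.7, 82.6, 42.7.
Season total = 1079.4 DD.
Complete generations = ⌊1079.4 / 176⌋ = 6.

6 generations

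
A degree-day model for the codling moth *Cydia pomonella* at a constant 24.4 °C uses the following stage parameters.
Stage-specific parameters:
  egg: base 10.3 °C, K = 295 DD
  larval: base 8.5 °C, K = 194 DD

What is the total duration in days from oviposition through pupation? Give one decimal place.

egg: 295 / (24.4 − 10.3) = 295 / 14.1 = 20.922 d.
larval: 194 / (24.4 − 8.5) = 194 / 15.9 = 12.201 d.
Sum = 33.123 ≈ 33.1 days.

33.1 days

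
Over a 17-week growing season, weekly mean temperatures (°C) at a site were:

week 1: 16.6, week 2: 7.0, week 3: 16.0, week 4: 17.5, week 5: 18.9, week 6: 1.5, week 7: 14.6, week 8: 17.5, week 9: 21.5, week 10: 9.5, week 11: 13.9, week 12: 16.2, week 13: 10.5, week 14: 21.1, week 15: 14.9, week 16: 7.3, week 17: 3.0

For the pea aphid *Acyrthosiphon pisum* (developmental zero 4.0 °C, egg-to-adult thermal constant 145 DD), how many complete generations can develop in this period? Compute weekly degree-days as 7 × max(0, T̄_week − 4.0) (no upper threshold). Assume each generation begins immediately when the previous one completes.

7 generations

Weekly DD (7 × max(0, T̄ − 4.0)): 88.2, 21.0, 84.0, 94.5, 104.3, 0.0, 74.2, 94.5, 122.5, 38.5, 69.3, 85.4, 45.5, 119.7, 76.3, 23.1, 0.0.
Season total = 1141.0 DD.
Complete generations = ⌊1141.0 / 145⌋ = 7.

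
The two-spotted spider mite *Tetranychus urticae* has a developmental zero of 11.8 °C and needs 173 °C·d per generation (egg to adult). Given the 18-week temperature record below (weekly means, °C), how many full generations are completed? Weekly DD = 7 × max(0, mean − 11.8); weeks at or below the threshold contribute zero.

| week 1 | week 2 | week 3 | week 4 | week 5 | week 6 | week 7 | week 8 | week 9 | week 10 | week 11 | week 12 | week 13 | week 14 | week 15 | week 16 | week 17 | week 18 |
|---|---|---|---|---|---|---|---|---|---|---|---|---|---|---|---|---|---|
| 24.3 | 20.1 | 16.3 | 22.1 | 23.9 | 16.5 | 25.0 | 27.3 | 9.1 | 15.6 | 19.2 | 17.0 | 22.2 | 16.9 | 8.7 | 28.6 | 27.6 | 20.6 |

6 generations

Weekly DD (7 × max(0, T̄ − 11.8)): 87.5, 58.1, 31.5, 72.1, 84.7, 32.9, 92.4, 108.5, 0.0, 26.6, 51.8, 36.4, 72.8, 35.7, 0.0, 117.6, 110.6, 61.6.
Season total = 1080.8 DD.
Complete generations = ⌊1080.8 / 173⌋ = 6.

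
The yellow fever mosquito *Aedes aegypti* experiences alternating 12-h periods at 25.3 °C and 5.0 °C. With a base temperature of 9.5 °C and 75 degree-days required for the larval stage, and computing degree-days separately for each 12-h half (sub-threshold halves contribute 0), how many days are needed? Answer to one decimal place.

Day half: max(0, 25.3 − 9.5) × 0.5 = 15.8 × 0.5 = 7.90 DD.
Night half: max(0, 5.0 − 9.5) × 0.5 = 0.0 × 0.5 = 0.00 DD.
Per 24 h: 7.90 DD/day.
Duration = 75 / 7.90 = 9.494 ≈ 9.5 days.

9.5 days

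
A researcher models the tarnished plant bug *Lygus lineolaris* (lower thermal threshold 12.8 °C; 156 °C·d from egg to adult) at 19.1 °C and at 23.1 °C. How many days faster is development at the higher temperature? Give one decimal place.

At 19.1 °C: 156 / (19.1 − 12.8) = 156 / 6.3 = 24.762 d.
At 23.1 °C: 156 / (23.1 − 12.8) = 156 / 10.3 = 15.146 d.
Difference = |24.762 − 15.146| = 9.616 ≈ 9.6 days.

9.6 days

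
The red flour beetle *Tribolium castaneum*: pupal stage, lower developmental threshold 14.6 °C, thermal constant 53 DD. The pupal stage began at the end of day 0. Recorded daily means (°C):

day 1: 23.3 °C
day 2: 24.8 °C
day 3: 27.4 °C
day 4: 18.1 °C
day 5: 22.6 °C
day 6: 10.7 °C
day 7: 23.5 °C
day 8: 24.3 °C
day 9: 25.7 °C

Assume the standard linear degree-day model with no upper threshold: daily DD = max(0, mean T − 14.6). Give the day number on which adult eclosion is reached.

Daily DD above 14.6 °C: 8.7, 10.2, 12.8, 3.5, 8.0, 0.0, 8.9, 9.7, 11.1.
Cumulative: 8.7, 18.9, 31.7, 35.2, 43.2, 43.2, 52.1, 61.8, 72.9.
The total first reaches 53 DD on day 8.

day 8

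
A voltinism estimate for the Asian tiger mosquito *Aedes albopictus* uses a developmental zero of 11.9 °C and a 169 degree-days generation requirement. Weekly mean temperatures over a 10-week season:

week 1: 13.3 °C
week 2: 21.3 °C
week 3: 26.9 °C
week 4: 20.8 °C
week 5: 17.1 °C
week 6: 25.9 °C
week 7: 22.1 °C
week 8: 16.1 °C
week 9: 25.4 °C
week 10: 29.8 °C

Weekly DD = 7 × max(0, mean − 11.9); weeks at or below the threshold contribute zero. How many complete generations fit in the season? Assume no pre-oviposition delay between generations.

Weekly DD (7 × max(0, T̄ − 11.9)): 9.8, 65.8, 105.0, 62.3, 36.4, 98.0, 71.4, 29.4, 94.5, 125.3.
Season total = 697.9 DD.
Complete generations = ⌊697.9 / 169⌋ = 4.

4 generations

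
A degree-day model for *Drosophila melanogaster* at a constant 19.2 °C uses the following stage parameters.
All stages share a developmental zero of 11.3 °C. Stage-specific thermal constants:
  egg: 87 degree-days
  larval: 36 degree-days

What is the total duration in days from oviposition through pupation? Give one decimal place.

Daily accumulation at 19.2 °C = 19.2 − 11.3 = 7.9 DD/day.
Total K = 87 + 36 = 123 DD.
Total duration = 123 / 7.9 = 15.570 ≈ 15.6 days.

15.6 days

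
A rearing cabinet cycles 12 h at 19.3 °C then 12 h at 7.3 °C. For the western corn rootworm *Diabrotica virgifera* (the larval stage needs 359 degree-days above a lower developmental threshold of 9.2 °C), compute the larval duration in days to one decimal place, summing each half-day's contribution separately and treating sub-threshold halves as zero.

71.1 days

Day half: max(0, 19.3 − 9.2) × 0.5 = 10.1 × 0.5 = 5.05 DD.
Night half: max(0, 7.3 − 9.2) × 0.5 = 0.0 × 0.5 = 0.00 DD.
Per 24 h: 5.05 DD/day.
Duration = 359 / 5.05 = 71.089 ≈ 71.1 days.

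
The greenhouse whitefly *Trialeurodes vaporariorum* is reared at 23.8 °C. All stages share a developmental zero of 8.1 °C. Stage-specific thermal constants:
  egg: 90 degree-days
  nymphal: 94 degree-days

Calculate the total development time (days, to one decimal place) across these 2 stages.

11.7 days

Daily accumulation at 23.8 °C = 23.8 − 8.1 = 15.7 DD/day.
Total K = 90 + 94 = 184 DD.
Total duration = 184 / 15.7 = 11.720 ≈ 11.7 days.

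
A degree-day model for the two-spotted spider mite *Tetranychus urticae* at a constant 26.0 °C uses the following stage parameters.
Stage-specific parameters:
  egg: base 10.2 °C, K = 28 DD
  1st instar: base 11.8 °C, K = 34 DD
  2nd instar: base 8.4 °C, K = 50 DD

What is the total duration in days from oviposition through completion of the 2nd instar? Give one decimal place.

egg: 28 / (26.0 − 10.2) = 28 / 15.8 = 1.772 d.
1st instar: 34 / (26.0 − 11.8) = 34 / 14.2 = 2.394 d.
2nd instar: 50 / (26.0 − 8.4) = 50 / 17.6 = 2.841 d.
Sum = 7.007 ≈ 7.0 days.

7.0 days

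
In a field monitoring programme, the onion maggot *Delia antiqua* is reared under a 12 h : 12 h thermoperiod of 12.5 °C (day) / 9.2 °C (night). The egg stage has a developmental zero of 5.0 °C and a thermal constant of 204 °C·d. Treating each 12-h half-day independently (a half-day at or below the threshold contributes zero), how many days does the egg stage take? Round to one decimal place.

34.9 days

Day half: max(0, 12.5 − 5.0) × 0.5 = 7.5 × 0.5 = 3.75 DD.
Night half: max(0, 9.2 − 5.0) × 0.5 = 4.2 × 0.5 = 2.10 DD.
Per 24 h: 5.85 DD/day.
Duration = 204 / 5.85 = 34.872 ≈ 34.9 days.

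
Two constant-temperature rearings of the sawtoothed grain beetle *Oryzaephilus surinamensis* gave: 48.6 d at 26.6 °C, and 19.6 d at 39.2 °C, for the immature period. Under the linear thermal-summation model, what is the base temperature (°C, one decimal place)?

18.1 °C

Under the model K = D·(T − T_b), so D₁·(T₁ − T_b) = D₂·(T₂ − T_b).
48.6·(26.6 − T_b) = 19.6·(39.2 − T_b)
T_b = (48.6·26.6 − 19.6·39.2) / (48.6 − 19.6) = 524.44 / 29.0 = 18.084 °C ≈ 18.1 °C.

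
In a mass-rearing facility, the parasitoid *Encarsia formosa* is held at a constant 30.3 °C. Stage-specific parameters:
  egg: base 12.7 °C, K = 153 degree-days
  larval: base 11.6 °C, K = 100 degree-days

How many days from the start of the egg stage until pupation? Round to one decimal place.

egg: 153 / (30.3 − 12.7) = 153 / 17.6 = 8.693 d.
larval: 100 / (30.3 − 11.6) = 100 / 18.7 = 5.348 d.
Sum = 14.041 ≈ 14.0 days.

14.0 days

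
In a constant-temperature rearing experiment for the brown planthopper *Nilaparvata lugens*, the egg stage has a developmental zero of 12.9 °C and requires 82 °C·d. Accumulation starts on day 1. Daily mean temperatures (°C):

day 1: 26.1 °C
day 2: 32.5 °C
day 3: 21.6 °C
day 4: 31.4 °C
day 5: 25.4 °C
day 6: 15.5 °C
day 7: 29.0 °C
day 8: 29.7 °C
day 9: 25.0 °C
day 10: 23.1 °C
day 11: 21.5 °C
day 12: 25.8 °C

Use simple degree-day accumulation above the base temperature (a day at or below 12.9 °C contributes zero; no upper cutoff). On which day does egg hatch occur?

Daily DD above 12.9 °C: 13.2, 19.6, 8.7, 18.5, 12.5, 2.6, 16.1, 16.8, 12.1, 10.2, 8.6, 12.9.
Cumulative: 13.2, 32.8, 41.5, 60.0, 72.5, 75.1, 91.2, 108.0, 120.1, 130.3, 138.9, 151.8.
The total first reaches 82 DD on day 7.

day 7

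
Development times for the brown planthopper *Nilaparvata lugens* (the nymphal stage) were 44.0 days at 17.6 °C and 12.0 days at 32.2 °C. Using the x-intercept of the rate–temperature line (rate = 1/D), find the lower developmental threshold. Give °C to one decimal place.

12.1 °C

Under the model K = D·(T − T_b), so D₁·(T₁ − T_b) = D₂·(T₂ − T_b).
44.0·(17.6 − T_b) = 12.0·(32.2 − T_b)
T_b = (44.0·17.6 − 12.0·32.2) / (44.0 − 12.0) = 388.00 / 32.0 = 12.125 °C ≈ 12.1 °C.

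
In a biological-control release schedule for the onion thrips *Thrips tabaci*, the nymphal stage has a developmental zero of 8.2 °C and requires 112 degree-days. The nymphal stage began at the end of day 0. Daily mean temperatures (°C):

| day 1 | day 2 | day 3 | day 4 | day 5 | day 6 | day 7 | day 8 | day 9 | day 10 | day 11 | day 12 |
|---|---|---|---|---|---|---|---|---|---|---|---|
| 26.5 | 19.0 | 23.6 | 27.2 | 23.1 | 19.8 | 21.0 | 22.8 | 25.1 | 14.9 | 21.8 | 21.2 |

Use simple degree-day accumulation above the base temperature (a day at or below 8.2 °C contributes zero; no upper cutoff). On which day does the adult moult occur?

Daily DD above 8.2 °C: 18.3, 10.8, 15.4, 19.0, 14.9, 11.6, 12.8, 14.6, 16.9, 6.7, 13.6, 13.0.
Cumulative: 18.3, 29.1, 44.5, 63.5, 78.4, 90.0, 102.8, 117.4, 134.3, 141.0, 154.6, 167.6.
The total first reaches 112 DD on day 8.

day 8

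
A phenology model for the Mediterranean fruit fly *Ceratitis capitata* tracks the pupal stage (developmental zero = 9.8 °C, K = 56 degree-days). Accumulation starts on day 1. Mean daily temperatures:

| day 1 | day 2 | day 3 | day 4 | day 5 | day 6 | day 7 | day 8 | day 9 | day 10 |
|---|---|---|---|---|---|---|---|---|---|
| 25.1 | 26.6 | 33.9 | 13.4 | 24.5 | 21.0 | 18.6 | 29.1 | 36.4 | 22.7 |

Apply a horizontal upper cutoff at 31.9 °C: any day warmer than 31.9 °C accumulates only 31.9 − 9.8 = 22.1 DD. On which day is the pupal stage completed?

day 4

Daily DD above 9.8 °C (capped at 22.1): 15.3, 16.8, 22.1, 3.6, 14.7, 11.2, 8.8, 19.3, 22.1, 12.9.
Cumulative: 15.3, 32.1, 54.2, 57.8, 72.5, 83.7, 92.5, 111.8, 133.9, 146.8.
The total first reaches 56 DD on day 4.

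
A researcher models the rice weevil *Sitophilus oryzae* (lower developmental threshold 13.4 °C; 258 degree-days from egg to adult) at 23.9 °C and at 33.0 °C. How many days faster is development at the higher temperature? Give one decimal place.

At 23.9 °C: 258 / (23.9 − 13.4) = 258 / 10.5 = 24.571 d.
At 33.0 °C: 258 / (33.0 − 13.4) = 258 / 19.6 = 13.163 d.
Difference = |24.571 − 13.163| = 11.408 ≈ 11.4 days.

11.4 days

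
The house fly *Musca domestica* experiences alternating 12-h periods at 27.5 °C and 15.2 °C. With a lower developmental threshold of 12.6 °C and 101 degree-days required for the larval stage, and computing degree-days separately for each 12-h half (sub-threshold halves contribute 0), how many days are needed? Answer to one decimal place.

11.5 days

Day half: max(0, 27.5 − 12.6) × 0.5 = 14.9 × 0.5 = 7.45 DD.
Night half: max(0, 15.2 − 12.6) × 0.5 = 2.6 × 0.5 = 1.30 DD.
Per 24 h: 8.75 DD/day.
Duration = 101 / 8.75 = 11.543 ≈ 11.5 days.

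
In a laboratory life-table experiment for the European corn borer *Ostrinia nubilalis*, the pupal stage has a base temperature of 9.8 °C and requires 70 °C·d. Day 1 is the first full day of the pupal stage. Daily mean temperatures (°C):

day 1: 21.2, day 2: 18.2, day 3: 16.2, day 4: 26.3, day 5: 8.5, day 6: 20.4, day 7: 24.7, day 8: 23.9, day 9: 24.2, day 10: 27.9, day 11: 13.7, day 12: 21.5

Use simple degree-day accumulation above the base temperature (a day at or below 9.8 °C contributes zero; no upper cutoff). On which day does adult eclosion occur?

day 8

Daily DD above 9.8 °C: 11.4, 8.4, 6.4, 16.5, 0.0, 10.6, 14.9, 14.1, 14.4, 18.1, 3.9, 11.7.
Cumulative: 11.4, 19.8, 26.2, 42.7, 42.7, 53.3, 68.2, 82.3, 96.7, 114.8, 118.7, 130.4.
The total first reaches 70 DD on day 8.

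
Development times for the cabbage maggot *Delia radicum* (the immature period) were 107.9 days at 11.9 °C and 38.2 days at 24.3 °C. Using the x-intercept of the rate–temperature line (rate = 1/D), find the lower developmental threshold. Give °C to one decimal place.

5.1 °C

Linear rate model ⇒ the product D·(T − T_b) is constant across temperatures.
107.9·(11.9 − T_b) = 38.2·(24.3 − T_b)
T_b = (107.9·11.9 − 38.2·24.3) / (107.9 − 38.2) = 355.75 / 69.7 = 5.104 °C ≈ 5.1 °C.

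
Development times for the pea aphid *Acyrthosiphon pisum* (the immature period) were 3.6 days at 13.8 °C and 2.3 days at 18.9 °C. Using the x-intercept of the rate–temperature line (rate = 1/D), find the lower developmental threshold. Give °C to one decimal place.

Under the model K = D·(T − T_b), so D₁·(T₁ − T_b) = D₂·(T₂ − T_b).
3.6·(13.8 − T_b) = 2.3·(18.9 − T_b)
T_b = (3.6·13.8 − 2.3·18.9) / (3.6 − 2.3) = 6.21 / 1.3 = 4.777 °C ≈ 4.8 °C.

4.8 °C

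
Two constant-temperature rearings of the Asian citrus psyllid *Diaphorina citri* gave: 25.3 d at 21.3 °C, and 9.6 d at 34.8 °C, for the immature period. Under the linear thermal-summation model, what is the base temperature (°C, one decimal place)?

Under the model K = D·(T − T_b), so D₁·(T₁ − T_b) = D₂·(T₂ − T_b).
25.3·(21.3 − T_b) = 9.6·(34.8 − T_b)
T_b = (25.3·21.3 − 9.6·34.8) / (25.3 − 9.6) = 204.81 / 15.7 = 13.045 °C ≈ 13.0 °C.

13.0 °C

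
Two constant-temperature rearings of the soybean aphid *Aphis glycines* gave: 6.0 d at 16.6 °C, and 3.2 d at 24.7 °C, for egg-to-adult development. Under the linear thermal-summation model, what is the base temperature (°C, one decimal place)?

Under the model K = D·(T − T_b), so D₁·(T₁ − T_b) = D₂·(T₂ − T_b).
6.0·(16.6 − T_b) = 3.2·(24.7 − T_b)
T_b = (6.0·16.6 − 3.2·24.7) / (6.0 − 3.2) = 20.56 / 2.8 = 7.343 °C ≈ 7.3 °C.

7.3 °C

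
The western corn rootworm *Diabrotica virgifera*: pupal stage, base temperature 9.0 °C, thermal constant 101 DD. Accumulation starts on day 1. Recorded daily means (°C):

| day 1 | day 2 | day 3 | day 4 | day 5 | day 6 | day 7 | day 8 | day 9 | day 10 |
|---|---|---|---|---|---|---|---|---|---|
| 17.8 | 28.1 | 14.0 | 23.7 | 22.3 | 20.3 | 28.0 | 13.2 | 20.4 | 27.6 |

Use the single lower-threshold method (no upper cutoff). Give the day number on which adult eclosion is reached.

day 9

Daily DD above 9.0 °C: 8.8, 19.1, 5.0, 14.7, 13.3, 11.3, 19.0, 4.2, 11.4, 18.6.
Cumulative: 8.8, 27.9, 32.9, 47.6, 60.9, 72.2, 91.2, 95.4, 106.8, 125.4.
The total first reaches 101 DD on day 9.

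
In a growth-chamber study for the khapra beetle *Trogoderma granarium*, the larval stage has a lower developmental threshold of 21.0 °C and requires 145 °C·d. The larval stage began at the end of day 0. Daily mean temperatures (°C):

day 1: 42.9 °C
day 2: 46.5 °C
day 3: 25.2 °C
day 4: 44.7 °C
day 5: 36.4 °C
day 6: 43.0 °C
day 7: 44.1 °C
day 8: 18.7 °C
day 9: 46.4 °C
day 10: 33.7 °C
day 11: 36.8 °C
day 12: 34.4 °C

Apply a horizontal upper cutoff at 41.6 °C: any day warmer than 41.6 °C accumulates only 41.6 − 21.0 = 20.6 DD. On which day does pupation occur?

day 10

Daily DD above 21.0 °C (capped at 20.6): 20.6, 20.6, 4.2, 20.6, 15.4, 20.6, 20.6, 0.0, 20.6, 12.7, 15.8, 13.4.
Cumulative: 20.6, 41.2, 45.4, 66.0, 81.4, 102.0, 122.6, 122.6, 143.2, 155.9, 171.7, 185.1.
The total first reaches 145 DD on day 10.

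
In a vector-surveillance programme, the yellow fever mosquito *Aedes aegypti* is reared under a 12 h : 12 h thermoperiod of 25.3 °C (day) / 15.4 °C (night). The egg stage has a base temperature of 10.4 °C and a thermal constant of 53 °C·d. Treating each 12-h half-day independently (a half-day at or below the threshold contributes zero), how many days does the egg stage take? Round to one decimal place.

Day half: max(0, 25.3 − 10.4) × 0.5 = 14.9 × 0.5 = 7.45 DD.
Night half: max(0, 15.4 − 10.4) × 0.5 = 5.0 × 0.5 = 2.50 DD.
Per 24 h: 9.95 DD/day.
Duration = 53 / 9.95 = 5.327 ≈ 5.3 days.

5.3 days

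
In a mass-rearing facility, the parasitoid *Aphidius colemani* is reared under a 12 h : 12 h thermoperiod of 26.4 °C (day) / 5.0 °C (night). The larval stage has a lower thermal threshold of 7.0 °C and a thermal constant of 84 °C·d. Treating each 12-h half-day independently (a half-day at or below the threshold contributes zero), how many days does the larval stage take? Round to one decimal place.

8.7 days

Day half: max(0, 26.4 − 7.0) × 0.5 = 19.4 × 0.5 = 9.70 DD.
Night half: max(0, 5.0 − 7.0) × 0.5 = 0.0 × 0.5 = 0.00 DD.
Per 24 h: 9.70 DD/day.
Duration = 84 / 9.70 = 8.660 ≈ 8.7 days.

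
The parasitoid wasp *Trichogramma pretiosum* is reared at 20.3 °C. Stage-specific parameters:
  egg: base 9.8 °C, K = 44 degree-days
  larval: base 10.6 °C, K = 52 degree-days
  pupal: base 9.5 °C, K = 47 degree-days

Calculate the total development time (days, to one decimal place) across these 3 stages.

13.9 days

egg: 44 / (20.3 − 9.8) = 44 / 10.5 = 4.190 d.
larval: 52 / (20.3 − 10.6) = 52 / 9.7 = 5.361 d.
pupal: 47 / (20.3 − 9.5) = 47 / 10.8 = 4.352 d.
Sum = 13.903 ≈ 13.9 days.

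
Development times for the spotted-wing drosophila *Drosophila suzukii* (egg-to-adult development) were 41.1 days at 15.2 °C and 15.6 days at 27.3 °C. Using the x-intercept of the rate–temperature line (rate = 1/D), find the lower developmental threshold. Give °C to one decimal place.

7.8 °C

Under the model K = D·(T − T_b), so D₁·(T₁ − T_b) = D₂·(T₂ − T_b).
41.1·(15.2 − T_b) = 15.6·(27.3 − T_b)
T_b = (41.1·15.2 − 15.6·27.3) / (41.1 − 15.6) = 198.84 / 25.5 = 7.798 °C ≈ 7.8 °C.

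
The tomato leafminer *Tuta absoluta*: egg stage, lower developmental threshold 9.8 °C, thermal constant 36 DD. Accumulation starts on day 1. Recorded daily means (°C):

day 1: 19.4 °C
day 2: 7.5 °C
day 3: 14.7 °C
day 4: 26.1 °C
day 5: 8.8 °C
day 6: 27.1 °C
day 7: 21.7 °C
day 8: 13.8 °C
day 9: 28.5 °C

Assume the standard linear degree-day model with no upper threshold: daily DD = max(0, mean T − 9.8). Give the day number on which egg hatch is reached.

day 6

Daily DD above 9.8 °C: 9.6, 0.0, 4.9, 16.3, 0.0, 17.3, 11.9, 4.0, 18.7.
Cumulative: 9.6, 9.6, 14.5, 30.8, 30.8, 48.1, 60.0, 64.0, 82.7.
The total first reaches 36 DD on day 6.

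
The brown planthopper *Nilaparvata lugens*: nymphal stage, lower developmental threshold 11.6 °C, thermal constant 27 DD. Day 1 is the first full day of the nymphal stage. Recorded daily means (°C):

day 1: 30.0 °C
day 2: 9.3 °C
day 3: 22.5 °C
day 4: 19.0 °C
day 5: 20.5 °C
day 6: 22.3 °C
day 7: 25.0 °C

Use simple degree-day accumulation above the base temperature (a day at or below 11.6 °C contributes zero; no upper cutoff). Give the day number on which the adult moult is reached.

Daily DD above 11.6 °C: 18.4, 0.0, 10.9, 7.4, 8.9, 10.7, 13.4.
Cumulative: 18.4, 18.4, 29.3, 36.7, 45.6, 56.3, 69.7.
The total first reaches 27 DD on day 3.

day 3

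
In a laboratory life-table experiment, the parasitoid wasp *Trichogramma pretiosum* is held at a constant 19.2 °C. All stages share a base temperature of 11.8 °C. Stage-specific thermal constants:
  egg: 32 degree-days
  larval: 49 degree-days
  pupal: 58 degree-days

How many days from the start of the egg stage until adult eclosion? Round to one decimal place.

18.8 days

Daily accumulation at 19.2 °C = 19.2 − 11.8 = 7.4 DD/day.
Total K = 32 + 49 + 58 = 139 DD.
Total duration = 139 / 7.4 = 18.784 ≈ 18.8 days.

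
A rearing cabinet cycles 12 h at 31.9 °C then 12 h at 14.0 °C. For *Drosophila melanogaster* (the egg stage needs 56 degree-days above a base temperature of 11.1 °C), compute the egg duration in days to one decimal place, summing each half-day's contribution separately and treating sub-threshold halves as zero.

Day half: max(0, 31.9 − 11.1) × 0.5 = 20.8 × 0.5 = 10.40 DD.
Night half: max(0, 14.0 − 11.1) × 0.5 = 2.9 × 0.5 = 1.45 DD.
Per 24 h: 11.85 DD/day.
Duration = 56 / 11.85 = 4.726 ≈ 4.7 days.

4.7 days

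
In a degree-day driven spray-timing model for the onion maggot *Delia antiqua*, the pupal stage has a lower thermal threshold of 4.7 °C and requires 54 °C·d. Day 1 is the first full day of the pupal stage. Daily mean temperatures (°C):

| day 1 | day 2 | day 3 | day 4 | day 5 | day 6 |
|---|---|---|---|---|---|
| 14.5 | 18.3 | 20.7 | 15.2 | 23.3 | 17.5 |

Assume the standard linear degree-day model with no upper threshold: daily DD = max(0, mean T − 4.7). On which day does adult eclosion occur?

Daily DD above 4.7 °C: 9.8, 13.6, 16.0, 10.5, 18.6, 12.8.
Cumulative: 9.8, 23.4, 39.4, 49.9, 68.5, 81.3.
The total first reaches 54 DD on day 5.

day 5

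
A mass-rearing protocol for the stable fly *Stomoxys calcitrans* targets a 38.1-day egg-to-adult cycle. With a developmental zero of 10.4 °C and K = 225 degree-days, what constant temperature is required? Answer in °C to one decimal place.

Required daily accumulation = 225 / 38.1 = 5.906 DD/day.
T = T_base + 5.906 = 10.4 + 5.906 = 16.306 ≈ 16.3 °C.

16.3 °C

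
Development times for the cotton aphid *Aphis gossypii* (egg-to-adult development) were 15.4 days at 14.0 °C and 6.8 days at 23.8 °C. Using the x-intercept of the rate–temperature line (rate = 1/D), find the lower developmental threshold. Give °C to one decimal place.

6.3 °C

Linear rate model ⇒ the product D·(T − T_b) is constant across temperatures.
15.4·(14.0 − T_b) = 6.8·(23.8 − T_b)
T_b = (15.4·14.0 − 6.8·23.8) / (15.4 − 6.8) = 53.76 / 8.6 = 6.251 °C ≈ 6.3 °C.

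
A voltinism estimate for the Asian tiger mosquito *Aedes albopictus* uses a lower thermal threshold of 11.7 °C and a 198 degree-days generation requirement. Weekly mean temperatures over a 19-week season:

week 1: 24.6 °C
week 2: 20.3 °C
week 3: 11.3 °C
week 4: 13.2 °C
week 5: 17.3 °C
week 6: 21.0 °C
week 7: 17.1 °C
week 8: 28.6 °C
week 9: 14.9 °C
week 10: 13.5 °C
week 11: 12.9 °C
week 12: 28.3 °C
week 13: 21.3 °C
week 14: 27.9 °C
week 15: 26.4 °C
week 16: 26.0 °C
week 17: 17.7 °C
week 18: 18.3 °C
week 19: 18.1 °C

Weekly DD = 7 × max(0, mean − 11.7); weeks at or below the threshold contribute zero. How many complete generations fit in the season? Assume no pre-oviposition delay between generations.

Weekly DD (7 × max(0, T̄ − 11.7)): 90.3, 60.2, 0.0, 10.5, 39.2, 65.1, 37.8, 118.3, 22.4, 12.6, 8.4, 116.2, 67.2, 113.4, 102.9, 100.1, 42.0, 46.2, 44.8.
Season total = 1097.6 DD.
Complete generations = ⌊1097.6 / 198⌋ = 5.

5 generations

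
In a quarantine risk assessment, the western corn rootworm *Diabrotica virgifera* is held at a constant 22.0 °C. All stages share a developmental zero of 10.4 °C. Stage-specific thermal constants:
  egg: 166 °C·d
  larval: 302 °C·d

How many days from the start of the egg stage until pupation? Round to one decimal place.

Daily accumulation at 22.0 °C = 22.0 − 10.4 = 11.6 DD/day.
Total K = 166 + 302 = 468 DD.
Total duration = 468 / 11.6 = 40.345 ≈ 40.3 days.

40.3 days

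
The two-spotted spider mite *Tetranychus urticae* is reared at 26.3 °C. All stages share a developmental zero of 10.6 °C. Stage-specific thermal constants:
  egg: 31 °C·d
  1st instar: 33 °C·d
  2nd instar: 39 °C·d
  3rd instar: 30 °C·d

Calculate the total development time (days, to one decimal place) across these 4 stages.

8.5 days

Daily accumulation at 26.3 °C = 26.3 − 10.6 = 15.7 DD/day.
Total K = 31 + 33 + 39 + 30 = 133 DD.
Total duration = 133 / 15.7 = 8.471 ≈ 8.5 days.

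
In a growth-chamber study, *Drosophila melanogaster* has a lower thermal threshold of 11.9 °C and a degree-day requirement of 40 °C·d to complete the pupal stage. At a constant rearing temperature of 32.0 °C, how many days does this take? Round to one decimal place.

Daily accumulation = 32.0 − 11.9 = 20.1 DD/day.
Duration = 40 / 20.1 = 1.990 ≈ 2.0 days.

2.0 days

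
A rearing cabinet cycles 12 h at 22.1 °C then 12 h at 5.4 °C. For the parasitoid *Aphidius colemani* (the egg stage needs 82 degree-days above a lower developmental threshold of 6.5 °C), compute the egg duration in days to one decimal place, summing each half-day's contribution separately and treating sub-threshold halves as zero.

10.5 days

Day half: max(0, 22.1 − 6.5) × 0.5 = 15.6 × 0.5 = 7.80 DD.
Night half: max(0, 5.4 − 6.5) × 0.5 = 0.0 × 0.5 = 0.00 DD.
Per 24 h: 7.80 DD/day.
Duration = 82 / 7.80 = 10.513 ≈ 10.5 days.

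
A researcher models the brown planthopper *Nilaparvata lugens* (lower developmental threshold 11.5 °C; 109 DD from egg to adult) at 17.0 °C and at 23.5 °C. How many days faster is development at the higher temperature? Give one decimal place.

10.7 days

At 17.0 °C: 109 / (17.0 − 11.5) = 109 / 5.5 = 19.818 d.
At 23.5 °C: 109 / (23.5 − 11.5) = 109 / 12.0 = 9.083 d.
Difference = |19.818 − 9.083| = 10.735 ≈ 10.7 days.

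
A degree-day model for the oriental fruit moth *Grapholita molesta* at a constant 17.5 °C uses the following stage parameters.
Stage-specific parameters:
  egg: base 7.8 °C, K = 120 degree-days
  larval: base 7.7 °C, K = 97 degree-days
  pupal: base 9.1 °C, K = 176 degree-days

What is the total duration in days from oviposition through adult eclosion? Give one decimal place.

43.2 days

egg: 120 / (17.5 − 7.8) = 120 / 9.7 = 12.371 d.
larval: 97 / (17.5 − 7.7) = 97 / 9.8 = 9.898 d.
pupal: 176 / (17.5 − 9.1) = 176 / 8.4 = 20.952 d.
Sum = 43.221 ≈ 43.2 days.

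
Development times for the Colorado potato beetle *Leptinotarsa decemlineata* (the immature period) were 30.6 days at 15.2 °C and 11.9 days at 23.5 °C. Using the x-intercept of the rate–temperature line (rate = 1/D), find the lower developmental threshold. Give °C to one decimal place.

Linear rate model ⇒ the product D·(T − T_b) is constant across temperatures.
30.6·(15.2 − T_b) = 11.9·(23.5 − T_b)
T_b = (30.6·15.2 − 11.9·23.5) / (30.6 − 11.9) = 185.47 / 18.7 = 9.918 °C ≈ 9.9 °C.

9.9 °C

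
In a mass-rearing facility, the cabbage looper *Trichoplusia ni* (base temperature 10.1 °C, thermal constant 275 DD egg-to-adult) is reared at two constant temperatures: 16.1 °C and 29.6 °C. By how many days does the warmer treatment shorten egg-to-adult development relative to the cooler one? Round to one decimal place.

At 16.1 °C: 275 / (16.1 − 10.1) = 275 / 6.0 = 45.833 d.
At 29.6 °C: 275 / (29.6 − 10.1) = 275 / 19.5 = 14.103 d.
Difference = |45.833 − 14.103| = 31.731 ≈ 31.7 days.

31.7 days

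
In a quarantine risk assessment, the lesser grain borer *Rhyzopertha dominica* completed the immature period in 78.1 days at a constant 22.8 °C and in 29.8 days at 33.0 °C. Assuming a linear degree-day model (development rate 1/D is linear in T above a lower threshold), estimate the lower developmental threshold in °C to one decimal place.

Linear rate model ⇒ the product D·(T − T_b) is constant across temperatures.
78.1·(22.8 − T_b) = 29.8·(33.0 − T_b)
T_b = (78.1·22.8 − 29.8·33.0) / (78.1 − 29.8) = 797.28 / 48.3 = 16.507 °C ≈ 16.5 °C.

16.5 °C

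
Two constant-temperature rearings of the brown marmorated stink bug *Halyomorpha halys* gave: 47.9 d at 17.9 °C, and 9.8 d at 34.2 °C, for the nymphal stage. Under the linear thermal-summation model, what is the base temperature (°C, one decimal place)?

13.7 °C

Linear rate model ⇒ the product D·(T − T_b) is constant across temperatures.
47.9·(17.9 − T_b) = 9.8·(34.2 − T_b)
T_b = (47.9·17.9 − 9.8·34.2) / (47.9 − 9.8) = 522.25 / 38.1 = 13.707 °C ≈ 13.7 °C.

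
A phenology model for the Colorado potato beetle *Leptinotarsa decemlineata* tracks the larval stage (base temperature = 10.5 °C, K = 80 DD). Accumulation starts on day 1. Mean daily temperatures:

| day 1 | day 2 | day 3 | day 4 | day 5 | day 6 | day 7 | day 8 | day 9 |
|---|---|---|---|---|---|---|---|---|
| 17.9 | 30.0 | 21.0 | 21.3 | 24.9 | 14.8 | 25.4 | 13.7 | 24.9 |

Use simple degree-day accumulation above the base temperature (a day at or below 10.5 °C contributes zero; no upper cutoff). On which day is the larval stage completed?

Daily DD above 10.5 °C: 7.4, 19.5, 10.5, 10.8, 14.4, 4.3, 14.9, 3.2, 14.4.
Cumulative: 7.4, 26.9, 37.4, 48.2, 62.6, 66.9, 81.8, 85.0, 99.4.
The total first reaches 80 DD on day 7.

day 7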